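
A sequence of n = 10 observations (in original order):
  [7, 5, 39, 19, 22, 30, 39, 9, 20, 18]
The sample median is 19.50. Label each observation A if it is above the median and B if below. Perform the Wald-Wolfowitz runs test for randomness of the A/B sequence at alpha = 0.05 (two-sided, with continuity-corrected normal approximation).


Step 1: Compute median = 19.50; label A = above, B = below.
Labels in order: BBABAAABAB  (n_A = 5, n_B = 5)
Step 2: Count runs R = 7.
Step 3: Under H0 (random ordering), E[R] = 2*n_A*n_B/(n_A+n_B) + 1 = 2*5*5/10 + 1 = 6.0000.
        Var[R] = 2*n_A*n_B*(2*n_A*n_B - n_A - n_B) / ((n_A+n_B)^2 * (n_A+n_B-1)) = 2000/900 = 2.2222.
        SD[R] = 1.4907.
Step 4: Continuity-corrected z = (R - 0.5 - E[R]) / SD[R] = (7 - 0.5 - 6.0000) / 1.4907 = 0.3354.
Step 5: Two-sided p-value via normal approximation = 2*(1 - Phi(|z|)) = 0.737316.
Step 6: alpha = 0.05. fail to reject H0.

R = 7, z = 0.3354, p = 0.737316, fail to reject H0.


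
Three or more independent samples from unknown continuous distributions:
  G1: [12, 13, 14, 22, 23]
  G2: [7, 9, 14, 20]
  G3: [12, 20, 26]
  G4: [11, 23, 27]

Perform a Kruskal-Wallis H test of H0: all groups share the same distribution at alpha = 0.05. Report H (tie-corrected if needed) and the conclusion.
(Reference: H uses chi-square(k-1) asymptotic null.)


Step 1: Combine all N = 15 observations and assign midranks.
sorted (value, group, rank): (7,G2,1), (9,G2,2), (11,G4,3), (12,G1,4.5), (12,G3,4.5), (13,G1,6), (14,G1,7.5), (14,G2,7.5), (20,G2,9.5), (20,G3,9.5), (22,G1,11), (23,G1,12.5), (23,G4,12.5), (26,G3,14), (27,G4,15)
Step 2: Sum ranks within each group.
R_1 = 41.5 (n_1 = 5)
R_2 = 20 (n_2 = 4)
R_3 = 28 (n_3 = 3)
R_4 = 30.5 (n_4 = 3)
Step 3: H = 12/(N(N+1)) * sum(R_i^2/n_i) - 3(N+1)
     = 12/(15*16) * (41.5^2/5 + 20^2/4 + 28^2/3 + 30.5^2/3) - 3*16
     = 0.050000 * 1015.87 - 48
     = 2.793333.
Step 4: Ties present; correction factor C = 1 - 24/(15^3 - 15) = 0.992857. Corrected H = 2.793333 / 0.992857 = 2.813429.
Step 5: Under H0, H ~ chi^2(3); p-value = 0.421294.
Step 6: alpha = 0.05. fail to reject H0.

H = 2.8134, df = 3, p = 0.421294, fail to reject H0.


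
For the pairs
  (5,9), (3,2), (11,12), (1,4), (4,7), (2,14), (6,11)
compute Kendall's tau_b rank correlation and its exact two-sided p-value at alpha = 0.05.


Step 1: Enumerate the 21 unordered pairs (i,j) with i<j and classify each by sign(x_j-x_i) * sign(y_j-y_i).
  (1,2):dx=-2,dy=-7->C; (1,3):dx=+6,dy=+3->C; (1,4):dx=-4,dy=-5->C; (1,5):dx=-1,dy=-2->C
  (1,6):dx=-3,dy=+5->D; (1,7):dx=+1,dy=+2->C; (2,3):dx=+8,dy=+10->C; (2,4):dx=-2,dy=+2->D
  (2,5):dx=+1,dy=+5->C; (2,6):dx=-1,dy=+12->D; (2,7):dx=+3,dy=+9->C; (3,4):dx=-10,dy=-8->C
  (3,5):dx=-7,dy=-5->C; (3,6):dx=-9,dy=+2->D; (3,7):dx=-5,dy=-1->C; (4,5):dx=+3,dy=+3->C
  (4,6):dx=+1,dy=+10->C; (4,7):dx=+5,dy=+7->C; (5,6):dx=-2,dy=+7->D; (5,7):dx=+2,dy=+4->C
  (6,7):dx=+4,dy=-3->D
Step 2: C = 15, D = 6, total pairs = 21.
Step 3: tau = (C - D)/(n(n-1)/2) = (15 - 6)/21 = 0.428571.
Step 4: Exact two-sided p-value (enumerate n! = 5040 permutations of y under H0): p = 0.238889.
Step 5: alpha = 0.05. fail to reject H0.

tau_b = 0.4286 (C=15, D=6), p = 0.238889, fail to reject H0.


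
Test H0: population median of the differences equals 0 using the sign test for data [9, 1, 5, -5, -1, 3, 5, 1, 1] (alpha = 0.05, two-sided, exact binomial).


Step 1: Discard zero differences. Original n = 9; n_eff = number of nonzero differences = 9.
Nonzero differences (with sign): +9, +1, +5, -5, -1, +3, +5, +1, +1
Step 2: Count signs: positive = 7, negative = 2.
Step 3: Under H0: P(positive) = 0.5, so the number of positives S ~ Bin(9, 0.5).
Step 4: Two-sided exact p-value = sum of Bin(9,0.5) probabilities at or below the observed probability = 0.179688.
Step 5: alpha = 0.05. fail to reject H0.

n_eff = 9, pos = 7, neg = 2, p = 0.179688, fail to reject H0.


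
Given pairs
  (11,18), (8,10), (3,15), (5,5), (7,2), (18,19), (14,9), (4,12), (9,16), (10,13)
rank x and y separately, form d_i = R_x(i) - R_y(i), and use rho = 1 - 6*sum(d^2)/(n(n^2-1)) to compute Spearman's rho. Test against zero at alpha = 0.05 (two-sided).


Step 1: Rank x and y separately (midranks; no ties here).
rank(x): 11->8, 8->5, 3->1, 5->3, 7->4, 18->10, 14->9, 4->2, 9->6, 10->7
rank(y): 18->9, 10->4, 15->7, 5->2, 2->1, 19->10, 9->3, 12->5, 16->8, 13->6
Step 2: d_i = R_x(i) - R_y(i); compute d_i^2.
  (8-9)^2=1, (5-4)^2=1, (1-7)^2=36, (3-2)^2=1, (4-1)^2=9, (10-10)^2=0, (9-3)^2=36, (2-5)^2=9, (6-8)^2=4, (7-6)^2=1
sum(d^2) = 98.
Step 3: rho = 1 - 6*98 / (10*(10^2 - 1)) = 1 - 588/990 = 0.406061.
Step 4: Under H0, t = rho * sqrt((n-2)/(1-rho^2)) = 1.2568 ~ t(8).
Step 5: Two-sided p-value from the t-distribution with 8 df = 0.244282.
Step 6: alpha = 0.05. fail to reject H0.

rho = 0.4061, p = 0.244282, fail to reject H0 at alpha = 0.05.


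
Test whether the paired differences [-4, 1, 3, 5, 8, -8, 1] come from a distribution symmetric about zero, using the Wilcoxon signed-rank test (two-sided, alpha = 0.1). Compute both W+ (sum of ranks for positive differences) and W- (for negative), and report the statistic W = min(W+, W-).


Step 1: Drop any zero differences (none here) and take |d_i|.
|d| = [4, 1, 3, 5, 8, 8, 1]
Step 2: Midrank |d_i| (ties get averaged ranks).
ranks: |4|->4, |1|->1.5, |3|->3, |5|->5, |8|->6.5, |8|->6.5, |1|->1.5
Step 3: Attach original signs; sum ranks with positive sign and with negative sign.
W+ = 1.5 + 3 + 5 + 6.5 + 1.5 = 17.5
W- = 4 + 6.5 = 10.5
(Check: W+ + W- = 28 should equal n(n+1)/2 = 28.)
Step 4: Test statistic W = min(W+, W-) = 10.5.
Step 5: Ties in |d|, so use the tie-corrected normal approximation.
        E[W] = n(n+1)/4 = 7*8/4 = 14.
        Tie groups: |d|=1 (t=2), |d|=8 (t=2); sum(t^3 - t) = 12.
        Var[W] = n(n+1)(2n+1)/24 - sum(t^3-t)/48 = 840/24 - 12/48 = 34.75.
        z = (W - E[W]) / sqrt(Var[W]) = (10.5 - 14) / 5.8949 = -0.5937.
        Two-sided p = 2*Phi(z) = 0.552691.
Step 6: alpha = 0.1. fail to reject H0.

W+ = 17.5, W- = 10.5, W = min = 10.5, p = 0.552691, fail to reject H0.


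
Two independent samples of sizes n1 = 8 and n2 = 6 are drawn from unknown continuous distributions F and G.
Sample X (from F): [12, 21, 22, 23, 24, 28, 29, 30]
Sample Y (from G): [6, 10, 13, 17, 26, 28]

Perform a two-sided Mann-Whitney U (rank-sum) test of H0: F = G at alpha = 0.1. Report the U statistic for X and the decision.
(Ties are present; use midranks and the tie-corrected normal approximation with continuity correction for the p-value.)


Step 1: Combine and sort all 14 observations; assign midranks.
sorted (value, group): (6,Y), (10,Y), (12,X), (13,Y), (17,Y), (21,X), (22,X), (23,X), (24,X), (26,Y), (28,X), (28,Y), (29,X), (30,X)
ranks: 6->1, 10->2, 12->3, 13->4, 17->5, 21->6, 22->7, 23->8, 24->9, 26->10, 28->11.5, 28->11.5, 29->13, 30->14
Step 2: Rank sum for X: R1 = 3 + 6 + 7 + 8 + 9 + 11.5 + 13 + 14 = 71.5.
Step 3: U_X = R1 - n1(n1+1)/2 = 71.5 - 8*9/2 = 71.5 - 36 = 35.5.
       U_Y = n1*n2 - U_X = 48 - 35.5 = 12.5.
Step 4: Ties are present, so use the tie-corrected normal approximation (with continuity correction) for the p-value.
Step 5: p-value = 0.155126; compare to alpha = 0.1. fail to reject H0.

U_X = 35.5, p = 0.155126, fail to reject H0 at alpha = 0.1.


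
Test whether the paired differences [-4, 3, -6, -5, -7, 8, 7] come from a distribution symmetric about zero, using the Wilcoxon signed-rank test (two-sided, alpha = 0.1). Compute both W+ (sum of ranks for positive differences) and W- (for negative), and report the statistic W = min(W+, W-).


Step 1: Drop any zero differences (none here) and take |d_i|.
|d| = [4, 3, 6, 5, 7, 8, 7]
Step 2: Midrank |d_i| (ties get averaged ranks).
ranks: |4|->2, |3|->1, |6|->4, |5|->3, |7|->5.5, |8|->7, |7|->5.5
Step 3: Attach original signs; sum ranks with positive sign and with negative sign.
W+ = 1 + 7 + 5.5 = 13.5
W- = 2 + 4 + 3 + 5.5 = 14.5
(Check: W+ + W- = 28 should equal n(n+1)/2 = 28.)
Step 4: Test statistic W = min(W+, W-) = 13.5.
Step 5: Ties in |d|, so use the tie-corrected normal approximation.
        E[W] = n(n+1)/4 = 7*8/4 = 14.
        Tie groups: |d|=7 (t=2); sum(t^3 - t) = 6.
        Var[W] = n(n+1)(2n+1)/24 - sum(t^3-t)/48 = 840/24 - 6/48 = 34.875.
        z = (W - E[W]) / sqrt(Var[W]) = (13.5 - 14) / 5.9055 = -0.0847.
        Two-sided p = 2*Phi(z) = 0.932526.
Step 6: alpha = 0.1. fail to reject H0.

W+ = 13.5, W- = 14.5, W = min = 13.5, p = 0.932526, fail to reject H0.


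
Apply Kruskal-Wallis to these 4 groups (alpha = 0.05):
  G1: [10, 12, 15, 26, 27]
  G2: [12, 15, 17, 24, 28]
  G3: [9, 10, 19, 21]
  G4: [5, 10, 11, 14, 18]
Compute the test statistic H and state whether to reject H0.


Step 1: Combine all N = 19 observations and assign midranks.
sorted (value, group, rank): (5,G4,1), (9,G3,2), (10,G1,4), (10,G3,4), (10,G4,4), (11,G4,6), (12,G1,7.5), (12,G2,7.5), (14,G4,9), (15,G1,10.5), (15,G2,10.5), (17,G2,12), (18,G4,13), (19,G3,14), (21,G3,15), (24,G2,16), (26,G1,17), (27,G1,18), (28,G2,19)
Step 2: Sum ranks within each group.
R_1 = 57 (n_1 = 5)
R_2 = 65 (n_2 = 5)
R_3 = 35 (n_3 = 4)
R_4 = 33 (n_4 = 5)
Step 3: H = 12/(N(N+1)) * sum(R_i^2/n_i) - 3(N+1)
     = 12/(19*20) * (57^2/5 + 65^2/5 + 35^2/4 + 33^2/5) - 3*20
     = 0.031579 * 2018.85 - 60
     = 3.753158.
Step 4: Ties present; correction factor C = 1 - 36/(19^3 - 19) = 0.994737. Corrected H = 3.753158 / 0.994737 = 3.773016.
Step 5: Under H0, H ~ chi^2(3); p-value = 0.287040.
Step 6: alpha = 0.05. fail to reject H0.

H = 3.7730, df = 3, p = 0.287040, fail to reject H0.


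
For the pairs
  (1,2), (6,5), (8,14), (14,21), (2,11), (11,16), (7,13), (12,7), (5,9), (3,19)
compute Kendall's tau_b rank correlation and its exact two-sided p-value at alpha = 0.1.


Step 1: Enumerate the 45 unordered pairs (i,j) with i<j and classify each by sign(x_j-x_i) * sign(y_j-y_i).
  (1,2):dx=+5,dy=+3->C; (1,3):dx=+7,dy=+12->C; (1,4):dx=+13,dy=+19->C; (1,5):dx=+1,dy=+9->C
  (1,6):dx=+10,dy=+14->C; (1,7):dx=+6,dy=+11->C; (1,8):dx=+11,dy=+5->C; (1,9):dx=+4,dy=+7->C
  (1,10):dx=+2,dy=+17->C; (2,3):dx=+2,dy=+9->C; (2,4):dx=+8,dy=+16->C; (2,5):dx=-4,dy=+6->D
  (2,6):dx=+5,dy=+11->C; (2,7):dx=+1,dy=+8->C; (2,8):dx=+6,dy=+2->C; (2,9):dx=-1,dy=+4->D
  (2,10):dx=-3,dy=+14->D; (3,4):dx=+6,dy=+7->C; (3,5):dx=-6,dy=-3->C; (3,6):dx=+3,dy=+2->C
  (3,7):dx=-1,dy=-1->C; (3,8):dx=+4,dy=-7->D; (3,9):dx=-3,dy=-5->C; (3,10):dx=-5,dy=+5->D
  (4,5):dx=-12,dy=-10->C; (4,6):dx=-3,dy=-5->C; (4,7):dx=-7,dy=-8->C; (4,8):dx=-2,dy=-14->C
  (4,9):dx=-9,dy=-12->C; (4,10):dx=-11,dy=-2->C; (5,6):dx=+9,dy=+5->C; (5,7):dx=+5,dy=+2->C
  (5,8):dx=+10,dy=-4->D; (5,9):dx=+3,dy=-2->D; (5,10):dx=+1,dy=+8->C; (6,7):dx=-4,dy=-3->C
  (6,8):dx=+1,dy=-9->D; (6,9):dx=-6,dy=-7->C; (6,10):dx=-8,dy=+3->D; (7,8):dx=+5,dy=-6->D
  (7,9):dx=-2,dy=-4->C; (7,10):dx=-4,dy=+6->D; (8,9):dx=-7,dy=+2->D; (8,10):dx=-9,dy=+12->D
  (9,10):dx=-2,dy=+10->D
Step 2: C = 31, D = 14, total pairs = 45.
Step 3: tau = (C - D)/(n(n-1)/2) = (31 - 14)/45 = 0.377778.
Step 4: Exact two-sided p-value (enumerate n! = 3628800 permutations of y under H0): p = 0.155742.
Step 5: alpha = 0.1. fail to reject H0.

tau_b = 0.3778 (C=31, D=14), p = 0.155742, fail to reject H0.


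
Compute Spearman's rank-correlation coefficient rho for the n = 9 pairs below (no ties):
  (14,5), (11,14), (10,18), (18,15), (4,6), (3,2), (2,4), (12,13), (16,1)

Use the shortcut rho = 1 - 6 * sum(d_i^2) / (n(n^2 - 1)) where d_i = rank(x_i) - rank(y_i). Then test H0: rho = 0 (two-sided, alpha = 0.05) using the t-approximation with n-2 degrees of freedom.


Step 1: Rank x and y separately (midranks; no ties here).
rank(x): 14->7, 11->5, 10->4, 18->9, 4->3, 3->2, 2->1, 12->6, 16->8
rank(y): 5->4, 14->7, 18->9, 15->8, 6->5, 2->2, 4->3, 13->6, 1->1
Step 2: d_i = R_x(i) - R_y(i); compute d_i^2.
  (7-4)^2=9, (5-7)^2=4, (4-9)^2=25, (9-8)^2=1, (3-5)^2=4, (2-2)^2=0, (1-3)^2=4, (6-6)^2=0, (8-1)^2=49
sum(d^2) = 96.
Step 3: rho = 1 - 6*96 / (9*(9^2 - 1)) = 1 - 576/720 = 0.200000.
Step 4: Under H0, t = rho * sqrt((n-2)/(1-rho^2)) = 0.5401 ~ t(7).
Step 5: Two-sided p-value from the t-distribution with 7 df = 0.605901.
Step 6: alpha = 0.05. fail to reject H0.

rho = 0.2000, p = 0.605901, fail to reject H0 at alpha = 0.05.


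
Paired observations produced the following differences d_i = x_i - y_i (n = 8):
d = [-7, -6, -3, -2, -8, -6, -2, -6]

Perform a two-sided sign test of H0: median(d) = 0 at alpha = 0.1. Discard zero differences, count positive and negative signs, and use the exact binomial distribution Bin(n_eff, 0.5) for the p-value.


Step 1: Discard zero differences. Original n = 8; n_eff = number of nonzero differences = 8.
Nonzero differences (with sign): -7, -6, -3, -2, -8, -6, -2, -6
Step 2: Count signs: positive = 0, negative = 8.
Step 3: Under H0: P(positive) = 0.5, so the number of positives S ~ Bin(8, 0.5).
Step 4: Two-sided exact p-value = sum of Bin(8,0.5) probabilities at or below the observed probability = 0.007812.
Step 5: alpha = 0.1. reject H0.

n_eff = 8, pos = 0, neg = 8, p = 0.007812, reject H0.


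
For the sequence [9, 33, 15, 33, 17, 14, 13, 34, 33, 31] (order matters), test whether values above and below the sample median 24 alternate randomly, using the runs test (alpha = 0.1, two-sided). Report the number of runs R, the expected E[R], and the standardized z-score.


Step 1: Compute median = 24; label A = above, B = below.
Labels in order: BABABBBAAA  (n_A = 5, n_B = 5)
Step 2: Count runs R = 6.
Step 3: Under H0 (random ordering), E[R] = 2*n_A*n_B/(n_A+n_B) + 1 = 2*5*5/10 + 1 = 6.0000.
        Var[R] = 2*n_A*n_B*(2*n_A*n_B - n_A - n_B) / ((n_A+n_B)^2 * (n_A+n_B-1)) = 2000/900 = 2.2222.
        SD[R] = 1.4907.
Step 4: R = E[R], so z = 0 with no continuity correction.
Step 5: Two-sided p-value via normal approximation = 2*(1 - Phi(|z|)) = 1.000000.
Step 6: alpha = 0.1. fail to reject H0.

R = 6, z = 0.0000, p = 1.000000, fail to reject H0.


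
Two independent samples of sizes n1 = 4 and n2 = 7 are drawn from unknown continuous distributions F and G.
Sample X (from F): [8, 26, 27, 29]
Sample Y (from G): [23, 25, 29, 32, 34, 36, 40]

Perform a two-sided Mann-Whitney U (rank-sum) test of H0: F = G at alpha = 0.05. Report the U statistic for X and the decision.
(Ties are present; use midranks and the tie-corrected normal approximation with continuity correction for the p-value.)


Step 1: Combine and sort all 11 observations; assign midranks.
sorted (value, group): (8,X), (23,Y), (25,Y), (26,X), (27,X), (29,X), (29,Y), (32,Y), (34,Y), (36,Y), (40,Y)
ranks: 8->1, 23->2, 25->3, 26->4, 27->5, 29->6.5, 29->6.5, 32->8, 34->9, 36->10, 40->11
Step 2: Rank sum for X: R1 = 1 + 4 + 5 + 6.5 = 16.5.
Step 3: U_X = R1 - n1(n1+1)/2 = 16.5 - 4*5/2 = 16.5 - 10 = 6.5.
       U_Y = n1*n2 - U_X = 28 - 6.5 = 21.5.
Step 4: Ties are present, so use the tie-corrected normal approximation (with continuity correction) for the p-value.
Step 5: p-value = 0.184875; compare to alpha = 0.05. fail to reject H0.

U_X = 6.5, p = 0.184875, fail to reject H0 at alpha = 0.05.


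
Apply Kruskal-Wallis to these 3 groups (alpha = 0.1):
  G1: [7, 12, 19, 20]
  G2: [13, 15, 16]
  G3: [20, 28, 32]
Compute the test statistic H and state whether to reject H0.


Step 1: Combine all N = 10 observations and assign midranks.
sorted (value, group, rank): (7,G1,1), (12,G1,2), (13,G2,3), (15,G2,4), (16,G2,5), (19,G1,6), (20,G1,7.5), (20,G3,7.5), (28,G3,9), (32,G3,10)
Step 2: Sum ranks within each group.
R_1 = 16.5 (n_1 = 4)
R_2 = 12 (n_2 = 3)
R_3 = 26.5 (n_3 = 3)
Step 3: H = 12/(N(N+1)) * sum(R_i^2/n_i) - 3(N+1)
     = 12/(10*11) * (16.5^2/4 + 12^2/3 + 26.5^2/3) - 3*11
     = 0.109091 * 350.146 - 33
     = 5.197727.
Step 4: Ties present; correction factor C = 1 - 6/(10^3 - 10) = 0.993939. Corrected H = 5.197727 / 0.993939 = 5.229421.
Step 5: Under H0, H ~ chi^2(2); p-value = 0.073189.
Step 6: alpha = 0.1. reject H0.

H = 5.2294, df = 2, p = 0.073189, reject H0.


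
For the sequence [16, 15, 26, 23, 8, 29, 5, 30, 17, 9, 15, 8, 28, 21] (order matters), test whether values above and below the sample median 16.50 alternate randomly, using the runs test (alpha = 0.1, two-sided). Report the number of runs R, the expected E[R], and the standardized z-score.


Step 1: Compute median = 16.50; label A = above, B = below.
Labels in order: BBAABABAABBBAA  (n_A = 7, n_B = 7)
Step 2: Count runs R = 8.
Step 3: Under H0 (random ordering), E[R] = 2*n_A*n_B/(n_A+n_B) + 1 = 2*7*7/14 + 1 = 8.0000.
        Var[R] = 2*n_A*n_B*(2*n_A*n_B - n_A - n_B) / ((n_A+n_B)^2 * (n_A+n_B-1)) = 8232/2548 = 3.2308.
        SD[R] = 1.7974.
Step 4: R = E[R], so z = 0 with no continuity correction.
Step 5: Two-sided p-value via normal approximation = 2*(1 - Phi(|z|)) = 1.000000.
Step 6: alpha = 0.1. fail to reject H0.

R = 8, z = 0.0000, p = 1.000000, fail to reject H0.


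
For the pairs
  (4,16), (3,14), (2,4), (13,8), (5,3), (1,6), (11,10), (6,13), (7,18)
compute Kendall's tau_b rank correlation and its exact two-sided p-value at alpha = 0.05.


Step 1: Enumerate the 36 unordered pairs (i,j) with i<j and classify each by sign(x_j-x_i) * sign(y_j-y_i).
  (1,2):dx=-1,dy=-2->C; (1,3):dx=-2,dy=-12->C; (1,4):dx=+9,dy=-8->D; (1,5):dx=+1,dy=-13->D
  (1,6):dx=-3,dy=-10->C; (1,7):dx=+7,dy=-6->D; (1,8):dx=+2,dy=-3->D; (1,9):dx=+3,dy=+2->C
  (2,3):dx=-1,dy=-10->C; (2,4):dx=+10,dy=-6->D; (2,5):dx=+2,dy=-11->D; (2,6):dx=-2,dy=-8->C
  (2,7):dx=+8,dy=-4->D; (2,8):dx=+3,dy=-1->D; (2,9):dx=+4,dy=+4->C; (3,4):dx=+11,dy=+4->C
  (3,5):dx=+3,dy=-1->D; (3,6):dx=-1,dy=+2->D; (3,7):dx=+9,dy=+6->C; (3,8):dx=+4,dy=+9->C
  (3,9):dx=+5,dy=+14->C; (4,5):dx=-8,dy=-5->C; (4,6):dx=-12,dy=-2->C; (4,7):dx=-2,dy=+2->D
  (4,8):dx=-7,dy=+5->D; (4,9):dx=-6,dy=+10->D; (5,6):dx=-4,dy=+3->D; (5,7):dx=+6,dy=+7->C
  (5,8):dx=+1,dy=+10->C; (5,9):dx=+2,dy=+15->C; (6,7):dx=+10,dy=+4->C; (6,8):dx=+5,dy=+7->C
  (6,9):dx=+6,dy=+12->C; (7,8):dx=-5,dy=+3->D; (7,9):dx=-4,dy=+8->D; (8,9):dx=+1,dy=+5->C
Step 2: C = 20, D = 16, total pairs = 36.
Step 3: tau = (C - D)/(n(n-1)/2) = (20 - 16)/36 = 0.111111.
Step 4: Exact two-sided p-value (enumerate n! = 362880 permutations of y under H0): p = 0.761414.
Step 5: alpha = 0.05. fail to reject H0.

tau_b = 0.1111 (C=20, D=16), p = 0.761414, fail to reject H0.


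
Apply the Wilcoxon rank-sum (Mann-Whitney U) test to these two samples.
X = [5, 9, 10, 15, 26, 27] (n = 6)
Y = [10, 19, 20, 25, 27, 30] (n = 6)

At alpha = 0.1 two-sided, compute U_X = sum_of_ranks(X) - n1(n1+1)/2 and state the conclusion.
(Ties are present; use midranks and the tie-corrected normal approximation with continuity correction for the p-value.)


Step 1: Combine and sort all 12 observations; assign midranks.
sorted (value, group): (5,X), (9,X), (10,X), (10,Y), (15,X), (19,Y), (20,Y), (25,Y), (26,X), (27,X), (27,Y), (30,Y)
ranks: 5->1, 9->2, 10->3.5, 10->3.5, 15->5, 19->6, 20->7, 25->8, 26->9, 27->10.5, 27->10.5, 30->12
Step 2: Rank sum for X: R1 = 1 + 2 + 3.5 + 5 + 9 + 10.5 = 31.
Step 3: U_X = R1 - n1(n1+1)/2 = 31 - 6*7/2 = 31 - 21 = 10.
       U_Y = n1*n2 - U_X = 36 - 10 = 26.
Step 4: Ties are present, so use the tie-corrected normal approximation (with continuity correction) for the p-value.
Step 5: p-value = 0.228133; compare to alpha = 0.1. fail to reject H0.

U_X = 10, p = 0.228133, fail to reject H0 at alpha = 0.1.


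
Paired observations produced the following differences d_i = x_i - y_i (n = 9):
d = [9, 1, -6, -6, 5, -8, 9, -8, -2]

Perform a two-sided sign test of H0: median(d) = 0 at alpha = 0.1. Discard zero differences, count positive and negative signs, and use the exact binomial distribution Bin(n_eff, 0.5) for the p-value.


Step 1: Discard zero differences. Original n = 9; n_eff = number of nonzero differences = 9.
Nonzero differences (with sign): +9, +1, -6, -6, +5, -8, +9, -8, -2
Step 2: Count signs: positive = 4, negative = 5.
Step 3: Under H0: P(positive) = 0.5, so the number of positives S ~ Bin(9, 0.5).
Step 4: Two-sided exact p-value = sum of Bin(9,0.5) probabilities at or below the observed probability = 1.000000.
Step 5: alpha = 0.1. fail to reject H0.

n_eff = 9, pos = 4, neg = 5, p = 1.000000, fail to reject H0.


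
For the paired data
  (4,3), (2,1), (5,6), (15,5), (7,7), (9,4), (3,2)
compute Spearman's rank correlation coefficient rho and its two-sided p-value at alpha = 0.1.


Step 1: Rank x and y separately (midranks; no ties here).
rank(x): 4->3, 2->1, 5->4, 15->7, 7->5, 9->6, 3->2
rank(y): 3->3, 1->1, 6->6, 5->5, 7->7, 4->4, 2->2
Step 2: d_i = R_x(i) - R_y(i); compute d_i^2.
  (3-3)^2=0, (1-1)^2=0, (4-6)^2=4, (7-5)^2=4, (5-7)^2=4, (6-4)^2=4, (2-2)^2=0
sum(d^2) = 16.
Step 3: rho = 1 - 6*16 / (7*(7^2 - 1)) = 1 - 96/336 = 0.714286.
Step 4: Under H0, t = rho * sqrt((n-2)/(1-rho^2)) = 2.2822 ~ t(5).
Step 5: Two-sided p-value from the t-distribution with 5 df = 0.071344.
Step 6: alpha = 0.1. reject H0.

rho = 0.7143, p = 0.071344, reject H0 at alpha = 0.1.


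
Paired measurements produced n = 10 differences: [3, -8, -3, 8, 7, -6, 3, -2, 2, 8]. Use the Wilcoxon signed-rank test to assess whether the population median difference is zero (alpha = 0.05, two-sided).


Step 1: Drop any zero differences (none here) and take |d_i|.
|d| = [3, 8, 3, 8, 7, 6, 3, 2, 2, 8]
Step 2: Midrank |d_i| (ties get averaged ranks).
ranks: |3|->4, |8|->9, |3|->4, |8|->9, |7|->7, |6|->6, |3|->4, |2|->1.5, |2|->1.5, |8|->9
Step 3: Attach original signs; sum ranks with positive sign and with negative sign.
W+ = 4 + 9 + 7 + 4 + 1.5 + 9 = 34.5
W- = 9 + 4 + 6 + 1.5 = 20.5
(Check: W+ + W- = 55 should equal n(n+1)/2 = 55.)
Step 4: Test statistic W = min(W+, W-) = 20.5.
Step 5: Ties in |d|, so use the tie-corrected normal approximation.
        E[W] = n(n+1)/4 = 10*11/4 = 27.5.
        Tie groups: |d|=2 (t=2), |d|=3 (t=3), |d|=8 (t=3); sum(t^3 - t) = 54.
        Var[W] = n(n+1)(2n+1)/24 - sum(t^3-t)/48 = 2310/24 - 54/48 = 95.125.
        z = (W - E[W]) / sqrt(Var[W]) = (20.5 - 27.5) / 9.7532 = -0.7177.
        Two-sided p = 2*Phi(z) = 0.472934.
Step 6: alpha = 0.05. fail to reject H0.

W+ = 34.5, W- = 20.5, W = min = 20.5, p = 0.472934, fail to reject H0.


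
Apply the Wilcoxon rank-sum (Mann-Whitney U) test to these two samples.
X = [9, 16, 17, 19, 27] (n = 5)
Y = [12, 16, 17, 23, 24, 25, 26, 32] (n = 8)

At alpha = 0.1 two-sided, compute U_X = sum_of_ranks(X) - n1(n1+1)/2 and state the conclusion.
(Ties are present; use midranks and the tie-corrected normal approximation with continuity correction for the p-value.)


Step 1: Combine and sort all 13 observations; assign midranks.
sorted (value, group): (9,X), (12,Y), (16,X), (16,Y), (17,X), (17,Y), (19,X), (23,Y), (24,Y), (25,Y), (26,Y), (27,X), (32,Y)
ranks: 9->1, 12->2, 16->3.5, 16->3.5, 17->5.5, 17->5.5, 19->7, 23->8, 24->9, 25->10, 26->11, 27->12, 32->13
Step 2: Rank sum for X: R1 = 1 + 3.5 + 5.5 + 7 + 12 = 29.
Step 3: U_X = R1 - n1(n1+1)/2 = 29 - 5*6/2 = 29 - 15 = 14.
       U_Y = n1*n2 - U_X = 40 - 14 = 26.
Step 4: Ties are present, so use the tie-corrected normal approximation (with continuity correction) for the p-value.
Step 5: p-value = 0.419471; compare to alpha = 0.1. fail to reject H0.

U_X = 14, p = 0.419471, fail to reject H0 at alpha = 0.1.


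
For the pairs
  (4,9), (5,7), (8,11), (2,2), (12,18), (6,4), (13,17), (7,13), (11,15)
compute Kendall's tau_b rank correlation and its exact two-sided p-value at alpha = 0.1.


Step 1: Enumerate the 36 unordered pairs (i,j) with i<j and classify each by sign(x_j-x_i) * sign(y_j-y_i).
  (1,2):dx=+1,dy=-2->D; (1,3):dx=+4,dy=+2->C; (1,4):dx=-2,dy=-7->C; (1,5):dx=+8,dy=+9->C
  (1,6):dx=+2,dy=-5->D; (1,7):dx=+9,dy=+8->C; (1,8):dx=+3,dy=+4->C; (1,9):dx=+7,dy=+6->C
  (2,3):dx=+3,dy=+4->C; (2,4):dx=-3,dy=-5->C; (2,5):dx=+7,dy=+11->C; (2,6):dx=+1,dy=-3->D
  (2,7):dx=+8,dy=+10->C; (2,8):dx=+2,dy=+6->C; (2,9):dx=+6,dy=+8->C; (3,4):dx=-6,dy=-9->C
  (3,5):dx=+4,dy=+7->C; (3,6):dx=-2,dy=-7->C; (3,7):dx=+5,dy=+6->C; (3,8):dx=-1,dy=+2->D
  (3,9):dx=+3,dy=+4->C; (4,5):dx=+10,dy=+16->C; (4,6):dx=+4,dy=+2->C; (4,7):dx=+11,dy=+15->C
  (4,8):dx=+5,dy=+11->C; (4,9):dx=+9,dy=+13->C; (5,6):dx=-6,dy=-14->C; (5,7):dx=+1,dy=-1->D
  (5,8):dx=-5,dy=-5->C; (5,9):dx=-1,dy=-3->C; (6,7):dx=+7,dy=+13->C; (6,8):dx=+1,dy=+9->C
  (6,9):dx=+5,dy=+11->C; (7,8):dx=-6,dy=-4->C; (7,9):dx=-2,dy=-2->C; (8,9):dx=+4,dy=+2->C
Step 2: C = 31, D = 5, total pairs = 36.
Step 3: tau = (C - D)/(n(n-1)/2) = (31 - 5)/36 = 0.722222.
Step 4: Exact two-sided p-value (enumerate n! = 362880 permutations of y under H0): p = 0.005886.
Step 5: alpha = 0.1. reject H0.

tau_b = 0.7222 (C=31, D=5), p = 0.005886, reject H0.


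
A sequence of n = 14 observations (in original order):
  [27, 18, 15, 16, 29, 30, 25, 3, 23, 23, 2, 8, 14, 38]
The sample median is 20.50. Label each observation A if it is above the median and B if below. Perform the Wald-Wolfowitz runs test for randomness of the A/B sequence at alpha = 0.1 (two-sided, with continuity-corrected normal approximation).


Step 1: Compute median = 20.50; label A = above, B = below.
Labels in order: ABBBAAABAABBBA  (n_A = 7, n_B = 7)
Step 2: Count runs R = 7.
Step 3: Under H0 (random ordering), E[R] = 2*n_A*n_B/(n_A+n_B) + 1 = 2*7*7/14 + 1 = 8.0000.
        Var[R] = 2*n_A*n_B*(2*n_A*n_B - n_A - n_B) / ((n_A+n_B)^2 * (n_A+n_B-1)) = 8232/2548 = 3.2308.
        SD[R] = 1.7974.
Step 4: Continuity-corrected z = (R + 0.5 - E[R]) / SD[R] = (7 + 0.5 - 8.0000) / 1.7974 = -0.2782.
Step 5: Two-sided p-value via normal approximation = 2*(1 - Phi(|z|)) = 0.780879.
Step 6: alpha = 0.1. fail to reject H0.

R = 7, z = -0.2782, p = 0.780879, fail to reject H0.


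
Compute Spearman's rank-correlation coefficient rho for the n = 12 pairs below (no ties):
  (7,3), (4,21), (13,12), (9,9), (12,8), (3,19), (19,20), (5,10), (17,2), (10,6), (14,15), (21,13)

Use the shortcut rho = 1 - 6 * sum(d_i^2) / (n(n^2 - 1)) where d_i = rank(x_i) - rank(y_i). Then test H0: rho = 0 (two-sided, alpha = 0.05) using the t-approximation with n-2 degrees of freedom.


Step 1: Rank x and y separately (midranks; no ties here).
rank(x): 7->4, 4->2, 13->8, 9->5, 12->7, 3->1, 19->11, 5->3, 17->10, 10->6, 14->9, 21->12
rank(y): 3->2, 21->12, 12->7, 9->5, 8->4, 19->10, 20->11, 10->6, 2->1, 6->3, 15->9, 13->8
Step 2: d_i = R_x(i) - R_y(i); compute d_i^2.
  (4-2)^2=4, (2-12)^2=100, (8-7)^2=1, (5-5)^2=0, (7-4)^2=9, (1-10)^2=81, (11-11)^2=0, (3-6)^2=9, (10-1)^2=81, (6-3)^2=9, (9-9)^2=0, (12-8)^2=16
sum(d^2) = 310.
Step 3: rho = 1 - 6*310 / (12*(12^2 - 1)) = 1 - 1860/1716 = -0.083916.
Step 4: Under H0, t = rho * sqrt((n-2)/(1-rho^2)) = -0.2663 ~ t(10).
Step 5: Two-sided p-value from the t-distribution with 10 df = 0.795415.
Step 6: alpha = 0.05. fail to reject H0.

rho = -0.0839, p = 0.795415, fail to reject H0 at alpha = 0.05.


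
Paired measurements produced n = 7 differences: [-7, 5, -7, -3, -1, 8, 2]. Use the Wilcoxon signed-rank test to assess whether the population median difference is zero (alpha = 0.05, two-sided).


Step 1: Drop any zero differences (none here) and take |d_i|.
|d| = [7, 5, 7, 3, 1, 8, 2]
Step 2: Midrank |d_i| (ties get averaged ranks).
ranks: |7|->5.5, |5|->4, |7|->5.5, |3|->3, |1|->1, |8|->7, |2|->2
Step 3: Attach original signs; sum ranks with positive sign and with negative sign.
W+ = 4 + 7 + 2 = 13
W- = 5.5 + 5.5 + 3 + 1 = 15
(Check: W+ + W- = 28 should equal n(n+1)/2 = 28.)
Step 4: Test statistic W = min(W+, W-) = 13.
Step 5: Ties in |d|, so use the tie-corrected normal approximation.
        E[W] = n(n+1)/4 = 7*8/4 = 14.
        Tie groups: |d|=7 (t=2); sum(t^3 - t) = 6.
        Var[W] = n(n+1)(2n+1)/24 - sum(t^3-t)/48 = 840/24 - 6/48 = 34.875.
        z = (W - E[W]) / sqrt(Var[W]) = (13 - 14) / 5.9055 = -0.1693.
        Two-sided p = 2*Phi(z) = 0.865534.
Step 6: alpha = 0.05. fail to reject H0.

W+ = 13, W- = 15, W = min = 13, p = 0.865534, fail to reject H0.


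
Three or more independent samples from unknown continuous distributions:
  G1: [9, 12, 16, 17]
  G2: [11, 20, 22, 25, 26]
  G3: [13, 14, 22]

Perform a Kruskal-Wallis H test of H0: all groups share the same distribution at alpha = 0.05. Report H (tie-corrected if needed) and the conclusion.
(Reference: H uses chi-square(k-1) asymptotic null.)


Step 1: Combine all N = 12 observations and assign midranks.
sorted (value, group, rank): (9,G1,1), (11,G2,2), (12,G1,3), (13,G3,4), (14,G3,5), (16,G1,6), (17,G1,7), (20,G2,8), (22,G2,9.5), (22,G3,9.5), (25,G2,11), (26,G2,12)
Step 2: Sum ranks within each group.
R_1 = 17 (n_1 = 4)
R_2 = 42.5 (n_2 = 5)
R_3 = 18.5 (n_3 = 3)
Step 3: H = 12/(N(N+1)) * sum(R_i^2/n_i) - 3(N+1)
     = 12/(12*13) * (17^2/4 + 42.5^2/5 + 18.5^2/3) - 3*13
     = 0.076923 * 547.583 - 39
     = 3.121795.
Step 4: Ties present; correction factor C = 1 - 6/(12^3 - 12) = 0.996503. Corrected H = 3.121795 / 0.996503 = 3.132749.
Step 5: Under H0, H ~ chi^2(2); p-value = 0.208801.
Step 6: alpha = 0.05. fail to reject H0.

H = 3.1327, df = 2, p = 0.208801, fail to reject H0.


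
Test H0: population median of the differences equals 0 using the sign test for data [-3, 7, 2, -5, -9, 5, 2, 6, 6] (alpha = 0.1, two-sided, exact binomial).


Step 1: Discard zero differences. Original n = 9; n_eff = number of nonzero differences = 9.
Nonzero differences (with sign): -3, +7, +2, -5, -9, +5, +2, +6, +6
Step 2: Count signs: positive = 6, negative = 3.
Step 3: Under H0: P(positive) = 0.5, so the number of positives S ~ Bin(9, 0.5).
Step 4: Two-sided exact p-value = sum of Bin(9,0.5) probabilities at or below the observed probability = 0.507812.
Step 5: alpha = 0.1. fail to reject H0.

n_eff = 9, pos = 6, neg = 3, p = 0.507812, fail to reject H0.


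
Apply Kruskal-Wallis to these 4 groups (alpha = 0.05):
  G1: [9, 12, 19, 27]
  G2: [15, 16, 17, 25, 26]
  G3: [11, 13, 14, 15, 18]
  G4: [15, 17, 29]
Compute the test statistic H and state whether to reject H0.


Step 1: Combine all N = 17 observations and assign midranks.
sorted (value, group, rank): (9,G1,1), (11,G3,2), (12,G1,3), (13,G3,4), (14,G3,5), (15,G2,7), (15,G3,7), (15,G4,7), (16,G2,9), (17,G2,10.5), (17,G4,10.5), (18,G3,12), (19,G1,13), (25,G2,14), (26,G2,15), (27,G1,16), (29,G4,17)
Step 2: Sum ranks within each group.
R_1 = 33 (n_1 = 4)
R_2 = 55.5 (n_2 = 5)
R_3 = 30 (n_3 = 5)
R_4 = 34.5 (n_4 = 3)
Step 3: H = 12/(N(N+1)) * sum(R_i^2/n_i) - 3(N+1)
     = 12/(17*18) * (33^2/4 + 55.5^2/5 + 30^2/5 + 34.5^2/3) - 3*18
     = 0.039216 * 1465.05 - 54
     = 3.452941.
Step 4: Ties present; correction factor C = 1 - 30/(17^3 - 17) = 0.993873. Corrected H = 3.452941 / 0.993873 = 3.474229.
Step 5: Under H0, H ~ chi^2(3); p-value = 0.324120.
Step 6: alpha = 0.05. fail to reject H0.

H = 3.4742, df = 3, p = 0.324120, fail to reject H0.


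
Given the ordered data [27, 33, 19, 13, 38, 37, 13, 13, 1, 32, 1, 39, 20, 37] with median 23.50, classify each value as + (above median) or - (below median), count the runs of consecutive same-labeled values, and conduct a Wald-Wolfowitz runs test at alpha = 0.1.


Step 1: Compute median = 23.50; label A = above, B = below.
Labels in order: AABBAABBBABABA  (n_A = 7, n_B = 7)
Step 2: Count runs R = 9.
Step 3: Under H0 (random ordering), E[R] = 2*n_A*n_B/(n_A+n_B) + 1 = 2*7*7/14 + 1 = 8.0000.
        Var[R] = 2*n_A*n_B*(2*n_A*n_B - n_A - n_B) / ((n_A+n_B)^2 * (n_A+n_B-1)) = 8232/2548 = 3.2308.
        SD[R] = 1.7974.
Step 4: Continuity-corrected z = (R - 0.5 - E[R]) / SD[R] = (9 - 0.5 - 8.0000) / 1.7974 = 0.2782.
Step 5: Two-sided p-value via normal approximation = 2*(1 - Phi(|z|)) = 0.780879.
Step 6: alpha = 0.1. fail to reject H0.

R = 9, z = 0.2782, p = 0.780879, fail to reject H0.


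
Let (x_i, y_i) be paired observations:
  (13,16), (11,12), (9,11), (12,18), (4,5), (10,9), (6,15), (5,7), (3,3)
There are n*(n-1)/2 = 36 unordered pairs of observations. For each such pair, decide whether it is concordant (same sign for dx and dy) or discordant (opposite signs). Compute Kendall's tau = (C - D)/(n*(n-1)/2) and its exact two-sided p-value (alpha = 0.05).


Step 1: Enumerate the 36 unordered pairs (i,j) with i<j and classify each by sign(x_j-x_i) * sign(y_j-y_i).
  (1,2):dx=-2,dy=-4->C; (1,3):dx=-4,dy=-5->C; (1,4):dx=-1,dy=+2->D; (1,5):dx=-9,dy=-11->C
  (1,6):dx=-3,dy=-7->C; (1,7):dx=-7,dy=-1->C; (1,8):dx=-8,dy=-9->C; (1,9):dx=-10,dy=-13->C
  (2,3):dx=-2,dy=-1->C; (2,4):dx=+1,dy=+6->C; (2,5):dx=-7,dy=-7->C; (2,6):dx=-1,dy=-3->C
  (2,7):dx=-5,dy=+3->D; (2,8):dx=-6,dy=-5->C; (2,9):dx=-8,dy=-9->C; (3,4):dx=+3,dy=+7->C
  (3,5):dx=-5,dy=-6->C; (3,6):dx=+1,dy=-2->D; (3,7):dx=-3,dy=+4->D; (3,8):dx=-4,dy=-4->C
  (3,9):dx=-6,dy=-8->C; (4,5):dx=-8,dy=-13->C; (4,6):dx=-2,dy=-9->C; (4,7):dx=-6,dy=-3->C
  (4,8):dx=-7,dy=-11->C; (4,9):dx=-9,dy=-15->C; (5,6):dx=+6,dy=+4->C; (5,7):dx=+2,dy=+10->C
  (5,8):dx=+1,dy=+2->C; (5,9):dx=-1,dy=-2->C; (6,7):dx=-4,dy=+6->D; (6,8):dx=-5,dy=-2->C
  (6,9):dx=-7,dy=-6->C; (7,8):dx=-1,dy=-8->C; (7,9):dx=-3,dy=-12->C; (8,9):dx=-2,dy=-4->C
Step 2: C = 31, D = 5, total pairs = 36.
Step 3: tau = (C - D)/(n(n-1)/2) = (31 - 5)/36 = 0.722222.
Step 4: Exact two-sided p-value (enumerate n! = 362880 permutations of y under H0): p = 0.005886.
Step 5: alpha = 0.05. reject H0.

tau_b = 0.7222 (C=31, D=5), p = 0.005886, reject H0.


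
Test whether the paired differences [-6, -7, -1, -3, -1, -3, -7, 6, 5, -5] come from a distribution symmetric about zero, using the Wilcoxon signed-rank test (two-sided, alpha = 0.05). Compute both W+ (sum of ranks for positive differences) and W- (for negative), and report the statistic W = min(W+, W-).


Step 1: Drop any zero differences (none here) and take |d_i|.
|d| = [6, 7, 1, 3, 1, 3, 7, 6, 5, 5]
Step 2: Midrank |d_i| (ties get averaged ranks).
ranks: |6|->7.5, |7|->9.5, |1|->1.5, |3|->3.5, |1|->1.5, |3|->3.5, |7|->9.5, |6|->7.5, |5|->5.5, |5|->5.5
Step 3: Attach original signs; sum ranks with positive sign and with negative sign.
W+ = 7.5 + 5.5 = 13
W- = 7.5 + 9.5 + 1.5 + 3.5 + 1.5 + 3.5 + 9.5 + 5.5 = 42
(Check: W+ + W- = 55 should equal n(n+1)/2 = 55.)
Step 4: Test statistic W = min(W+, W-) = 13.
Step 5: Ties in |d|, so use the tie-corrected normal approximation.
        E[W] = n(n+1)/4 = 10*11/4 = 27.5.
        Tie groups: |d|=1 (t=2), |d|=3 (t=2), |d|=5 (t=2), |d|=6 (t=2), |d|=7 (t=2); sum(t^3 - t) = 30.
        Var[W] = n(n+1)(2n+1)/24 - sum(t^3-t)/48 = 2310/24 - 30/48 = 95.625.
        z = (W - E[W]) / sqrt(Var[W]) = (13 - 27.5) / 9.7788 = -1.4828.
        Two-sided p = 2*Phi(z) = 0.138128.
Step 6: alpha = 0.05. fail to reject H0.

W+ = 13, W- = 42, W = min = 13, p = 0.138128, fail to reject H0.


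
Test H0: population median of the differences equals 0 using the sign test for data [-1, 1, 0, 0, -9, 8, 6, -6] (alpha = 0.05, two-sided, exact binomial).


Step 1: Discard zero differences. Original n = 8; n_eff = number of nonzero differences = 6.
Nonzero differences (with sign): -1, +1, -9, +8, +6, -6
Step 2: Count signs: positive = 3, negative = 3.
Step 3: Under H0: P(positive) = 0.5, so the number of positives S ~ Bin(6, 0.5).
Step 4: Two-sided exact p-value = sum of Bin(6,0.5) probabilities at or below the observed probability = 1.000000.
Step 5: alpha = 0.05. fail to reject H0.

n_eff = 6, pos = 3, neg = 3, p = 1.000000, fail to reject H0.


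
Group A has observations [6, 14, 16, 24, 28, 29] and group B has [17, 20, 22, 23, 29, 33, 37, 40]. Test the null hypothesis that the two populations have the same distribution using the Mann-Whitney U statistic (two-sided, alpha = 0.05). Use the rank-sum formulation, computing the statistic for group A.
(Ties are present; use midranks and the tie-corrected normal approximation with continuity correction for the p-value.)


Step 1: Combine and sort all 14 observations; assign midranks.
sorted (value, group): (6,X), (14,X), (16,X), (17,Y), (20,Y), (22,Y), (23,Y), (24,X), (28,X), (29,X), (29,Y), (33,Y), (37,Y), (40,Y)
ranks: 6->1, 14->2, 16->3, 17->4, 20->5, 22->6, 23->7, 24->8, 28->9, 29->10.5, 29->10.5, 33->12, 37->13, 40->14
Step 2: Rank sum for X: R1 = 1 + 2 + 3 + 8 + 9 + 10.5 = 33.5.
Step 3: U_X = R1 - n1(n1+1)/2 = 33.5 - 6*7/2 = 33.5 - 21 = 12.5.
       U_Y = n1*n2 - U_X = 48 - 12.5 = 35.5.
Step 4: Ties are present, so use the tie-corrected normal approximation (with continuity correction) for the p-value.
Step 5: p-value = 0.155126; compare to alpha = 0.05. fail to reject H0.

U_X = 12.5, p = 0.155126, fail to reject H0 at alpha = 0.05.


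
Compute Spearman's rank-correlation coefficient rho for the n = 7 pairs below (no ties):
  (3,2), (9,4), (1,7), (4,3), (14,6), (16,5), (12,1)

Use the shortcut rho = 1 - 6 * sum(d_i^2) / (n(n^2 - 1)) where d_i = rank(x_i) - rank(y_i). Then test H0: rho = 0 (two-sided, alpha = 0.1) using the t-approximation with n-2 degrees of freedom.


Step 1: Rank x and y separately (midranks; no ties here).
rank(x): 3->2, 9->4, 1->1, 4->3, 14->6, 16->7, 12->5
rank(y): 2->2, 4->4, 7->7, 3->3, 6->6, 5->5, 1->1
Step 2: d_i = R_x(i) - R_y(i); compute d_i^2.
  (2-2)^2=0, (4-4)^2=0, (1-7)^2=36, (3-3)^2=0, (6-6)^2=0, (7-5)^2=4, (5-1)^2=16
sum(d^2) = 56.
Step 3: rho = 1 - 6*56 / (7*(7^2 - 1)) = 1 - 336/336 = 0.000000.
Step 4: Under H0, t = rho * sqrt((n-2)/(1-rho^2)) = 0.0000 ~ t(5).
Step 5: Two-sided p-value from the t-distribution with 5 df = 1.000000.
Step 6: alpha = 0.1. fail to reject H0.

rho = 0.0000, p = 1.000000, fail to reject H0 at alpha = 0.1.


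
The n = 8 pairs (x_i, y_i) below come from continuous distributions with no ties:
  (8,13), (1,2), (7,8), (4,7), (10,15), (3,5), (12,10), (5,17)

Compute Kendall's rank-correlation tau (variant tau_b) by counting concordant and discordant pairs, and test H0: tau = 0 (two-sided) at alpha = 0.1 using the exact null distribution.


Step 1: Enumerate the 28 unordered pairs (i,j) with i<j and classify each by sign(x_j-x_i) * sign(y_j-y_i).
  (1,2):dx=-7,dy=-11->C; (1,3):dx=-1,dy=-5->C; (1,4):dx=-4,dy=-6->C; (1,5):dx=+2,dy=+2->C
  (1,6):dx=-5,dy=-8->C; (1,7):dx=+4,dy=-3->D; (1,8):dx=-3,dy=+4->D; (2,3):dx=+6,dy=+6->C
  (2,4):dx=+3,dy=+5->C; (2,5):dx=+9,dy=+13->C; (2,6):dx=+2,dy=+3->C; (2,7):dx=+11,dy=+8->C
  (2,8):dx=+4,dy=+15->C; (3,4):dx=-3,dy=-1->C; (3,5):dx=+3,dy=+7->C; (3,6):dx=-4,dy=-3->C
  (3,7):dx=+5,dy=+2->C; (3,8):dx=-2,dy=+9->D; (4,5):dx=+6,dy=+8->C; (4,6):dx=-1,dy=-2->C
  (4,7):dx=+8,dy=+3->C; (4,8):dx=+1,dy=+10->C; (5,6):dx=-7,dy=-10->C; (5,7):dx=+2,dy=-5->D
  (5,8):dx=-5,dy=+2->D; (6,7):dx=+9,dy=+5->C; (6,8):dx=+2,dy=+12->C; (7,8):dx=-7,dy=+7->D
Step 2: C = 22, D = 6, total pairs = 28.
Step 3: tau = (C - D)/(n(n-1)/2) = (22 - 6)/28 = 0.571429.
Step 4: Exact two-sided p-value (enumerate n! = 40320 permutations of y under H0): p = 0.061012.
Step 5: alpha = 0.1. reject H0.

tau_b = 0.5714 (C=22, D=6), p = 0.061012, reject H0.


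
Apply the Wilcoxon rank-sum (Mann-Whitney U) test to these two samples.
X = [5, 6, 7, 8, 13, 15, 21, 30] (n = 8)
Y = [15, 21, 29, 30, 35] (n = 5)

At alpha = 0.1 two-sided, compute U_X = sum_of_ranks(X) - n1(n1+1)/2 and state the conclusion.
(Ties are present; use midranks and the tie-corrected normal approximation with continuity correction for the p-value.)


Step 1: Combine and sort all 13 observations; assign midranks.
sorted (value, group): (5,X), (6,X), (7,X), (8,X), (13,X), (15,X), (15,Y), (21,X), (21,Y), (29,Y), (30,X), (30,Y), (35,Y)
ranks: 5->1, 6->2, 7->3, 8->4, 13->5, 15->6.5, 15->6.5, 21->8.5, 21->8.5, 29->10, 30->11.5, 30->11.5, 35->13
Step 2: Rank sum for X: R1 = 1 + 2 + 3 + 4 + 5 + 6.5 + 8.5 + 11.5 = 41.5.
Step 3: U_X = R1 - n1(n1+1)/2 = 41.5 - 8*9/2 = 41.5 - 36 = 5.5.
       U_Y = n1*n2 - U_X = 40 - 5.5 = 34.5.
Step 4: Ties are present, so use the tie-corrected normal approximation (with continuity correction) for the p-value.
Step 5: p-value = 0.039601; compare to alpha = 0.1. reject H0.

U_X = 5.5, p = 0.039601, reject H0 at alpha = 0.1.


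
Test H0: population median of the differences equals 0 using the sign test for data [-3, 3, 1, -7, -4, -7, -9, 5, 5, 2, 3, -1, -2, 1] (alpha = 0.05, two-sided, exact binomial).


Step 1: Discard zero differences. Original n = 14; n_eff = number of nonzero differences = 14.
Nonzero differences (with sign): -3, +3, +1, -7, -4, -7, -9, +5, +5, +2, +3, -1, -2, +1
Step 2: Count signs: positive = 7, negative = 7.
Step 3: Under H0: P(positive) = 0.5, so the number of positives S ~ Bin(14, 0.5).
Step 4: Two-sided exact p-value = sum of Bin(14,0.5) probabilities at or below the observed probability = 1.000000.
Step 5: alpha = 0.05. fail to reject H0.

n_eff = 14, pos = 7, neg = 7, p = 1.000000, fail to reject H0.


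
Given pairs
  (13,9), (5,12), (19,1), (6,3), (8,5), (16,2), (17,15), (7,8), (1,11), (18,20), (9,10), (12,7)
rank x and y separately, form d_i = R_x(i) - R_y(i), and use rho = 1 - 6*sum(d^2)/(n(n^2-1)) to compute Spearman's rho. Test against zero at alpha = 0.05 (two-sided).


Step 1: Rank x and y separately (midranks; no ties here).
rank(x): 13->8, 5->2, 19->12, 6->3, 8->5, 16->9, 17->10, 7->4, 1->1, 18->11, 9->6, 12->7
rank(y): 9->7, 12->10, 1->1, 3->3, 5->4, 2->2, 15->11, 8->6, 11->9, 20->12, 10->8, 7->5
Step 2: d_i = R_x(i) - R_y(i); compute d_i^2.
  (8-7)^2=1, (2-10)^2=64, (12-1)^2=121, (3-3)^2=0, (5-4)^2=1, (9-2)^2=49, (10-11)^2=1, (4-6)^2=4, (1-9)^2=64, (11-12)^2=1, (6-8)^2=4, (7-5)^2=4
sum(d^2) = 314.
Step 3: rho = 1 - 6*314 / (12*(12^2 - 1)) = 1 - 1884/1716 = -0.097902.
Step 4: Under H0, t = rho * sqrt((n-2)/(1-rho^2)) = -0.3111 ~ t(10).
Step 5: Two-sided p-value from the t-distribution with 10 df = 0.762122.
Step 6: alpha = 0.05. fail to reject H0.

rho = -0.0979, p = 0.762122, fail to reject H0 at alpha = 0.05.
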